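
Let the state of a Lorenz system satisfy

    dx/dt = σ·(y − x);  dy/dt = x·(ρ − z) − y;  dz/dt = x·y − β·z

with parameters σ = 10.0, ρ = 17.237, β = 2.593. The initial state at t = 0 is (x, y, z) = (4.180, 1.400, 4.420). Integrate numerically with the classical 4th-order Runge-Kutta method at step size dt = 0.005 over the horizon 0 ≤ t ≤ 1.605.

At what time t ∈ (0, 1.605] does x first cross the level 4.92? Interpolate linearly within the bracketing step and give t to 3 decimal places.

t = 0.137

t=0.000: state=(4.180, 1.400, 4.420)
step 1 (dt=0.005): k1=(-27.800, 52.175, -5.609), k2=(-25.801, 51.211, -5.134), k3=(-25.875, 51.273, -5.139), k4=(-23.943, 50.365, -4.685); state += dt/6·(k1+2k2+2k3+k4)
t=0.005: state=(4.051, 1.656, 4.394)
t=0.010: state=(3.940, 1.904, 4.373)
t=0.015: state=(3.847, 2.144, 4.356)
continuing one RK4 step at a time; state shown every 20 steps (Δt=0.1):
t=0.100: state=(4.090, 5.868, 4.664)
t=0.135: state=(4.873, 7.551, 5.264)
next step: t=0.140: state=(5.010, 7.807, 5.385) — x has crossed 4.92
linear interpolation between t=0.135 (4.87346) and t=0.140 (5.01032) → t≈0.137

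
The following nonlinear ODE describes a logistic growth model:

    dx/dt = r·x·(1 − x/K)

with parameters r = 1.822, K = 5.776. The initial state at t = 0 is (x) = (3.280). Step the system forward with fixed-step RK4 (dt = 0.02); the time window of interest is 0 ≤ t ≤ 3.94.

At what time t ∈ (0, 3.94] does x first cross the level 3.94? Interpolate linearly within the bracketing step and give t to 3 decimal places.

t=0.000: state=(3.280)
step 1 (dt=0.02): k1=(2.582), k2=(2.576), k3=(2.576), k4=(2.569); state += dt/6·(k1+2k2+2k3+k4)
t=0.020: state=(3.332)
t=0.040: state=(3.383)
t=0.060: state=(3.434)
continuing one RK4 step at a time; state shown every 10 steps (Δt=0.2):
t=0.200: state=(3.779)
t=0.260: state=(3.919)
next step: t=0.280: state=(3.965) — x has crossed 3.94
linear interpolation between t=0.260 (3.91900) and t=0.280 (3.96461) → t≈0.269

t = 0.269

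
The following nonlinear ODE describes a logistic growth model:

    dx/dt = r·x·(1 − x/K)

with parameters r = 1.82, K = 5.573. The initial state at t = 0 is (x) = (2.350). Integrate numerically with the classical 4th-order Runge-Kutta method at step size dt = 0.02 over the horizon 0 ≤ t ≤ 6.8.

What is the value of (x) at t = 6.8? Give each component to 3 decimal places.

(x) = (5.573)

t=0.000: state=(2.350)
step 1 (dt=0.02): k1=(2.473), k2=(2.480), k3=(2.480), k4=(2.487); state += dt/6·(k1+2k2+2k3+k4)
t=0.020: state=(2.400)
t=0.040: state=(2.449)
t=0.060: state=(2.500)
continuing one RK4 step at a time; state shown every 25 steps (Δt=0.5):
t=0.500: state=(3.591)
t=1.000: state=(4.560)
t=1.500: state=(5.115)
t=2.000: state=(5.379)
t=2.500: state=(5.493)
t=3.000: state=(5.541)
t=3.500: state=(5.560)
t=4.000: state=(5.568)
t=4.500: state=(5.571)
t=5.000: state=(5.572)
t=5.500: state=(5.573)
t=6.000: state=(5.573)
t=6.500: state=(5.573)
t=6.800: state=(5.573)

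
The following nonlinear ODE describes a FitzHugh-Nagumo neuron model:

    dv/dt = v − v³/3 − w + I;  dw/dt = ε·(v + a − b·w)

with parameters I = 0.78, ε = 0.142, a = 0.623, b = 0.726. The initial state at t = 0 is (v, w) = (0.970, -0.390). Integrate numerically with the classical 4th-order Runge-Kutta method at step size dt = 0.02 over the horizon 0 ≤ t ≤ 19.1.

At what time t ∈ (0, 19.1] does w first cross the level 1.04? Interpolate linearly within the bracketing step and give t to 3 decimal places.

t=0.000: state=(0.970, -0.390)
step 1 (dt=0.02): k1=(1.836, 0.266), k2=(1.834, 0.269), k3=(1.834, 0.269), k4=(1.831, 0.271); state += dt/6·(k1+2k2+2k3+k4)
t=0.020: state=(1.007, -0.385)
t=0.040: state=(1.043, -0.379)
t=0.060: state=(1.080, -0.374)
continuing one RK4 step at a time; state shown every 50 steps (Δt=1):
t=1.000: state=(1.995, -0.045)
t=2.000: state=(1.967, 0.313)
t=3.000: state=(1.855, 0.625)
t=4.000: state=(1.737, 0.890)
t=4.640: state=(1.660, 1.037)
next step: t=4.660: state=(1.657, 1.041) — w has crossed 1.04
linear interpolation between t=4.640 (1.03701) and t=4.660 (1.04134) → t≈4.654

t = 4.654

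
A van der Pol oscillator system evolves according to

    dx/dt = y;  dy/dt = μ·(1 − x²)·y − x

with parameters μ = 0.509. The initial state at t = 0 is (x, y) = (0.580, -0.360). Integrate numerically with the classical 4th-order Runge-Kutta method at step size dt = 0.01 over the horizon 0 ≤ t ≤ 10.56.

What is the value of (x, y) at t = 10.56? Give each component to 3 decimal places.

(x, y) = (0.363, 2.161)

t=0.000: state=(0.580, -0.360)
step 1 (dt=0.01): k1=(-0.360, -0.702), k2=(-0.364, -0.701), k3=(-0.364, -0.701), k4=(-0.367, -0.701); state += dt/6·(k1+2k2+2k3+k4)
t=0.010: state=(0.576, -0.367)
t=0.020: state=(0.573, -0.374)
t=0.030: state=(0.569, -0.381)
continuing one RK4 step at a time; state shown every 50 steps (Δt=0.5):
t=0.500: state=(0.314, -0.698)
t=1.000: state=(-0.107, -0.964)
t=1.500: state=(-0.613, -1.004)
t=2.000: state=(-1.043, -0.648)
t=2.500: state=(-1.219, -0.045)
t=3.000: state=(-1.095, 0.524)
t=3.500: state=(-0.708, 1.019)
t=4.000: state=(-0.079, 1.486)
t=4.500: state=(0.735, 1.673)
t=5.000: state=(1.447, 1.029)
t=5.500: state=(1.704, 0.026)
t=6.000: state=(1.533, -0.656)
t=6.500: state=(1.079, -1.152)
t=7.000: state=(0.373, -1.681)
t=7.500: state=(-0.588, -2.082)
t=8.000: state=(-1.528, -1.448)
t=8.500: state=(-1.921, -0.162)
t=9.000: state=(-1.786, 0.614)
t=9.500: state=(-1.357, 1.085)
t=10.000: state=(-0.696, 1.578)
t=10.500: state=(0.234, 2.119)
t=10.560: state=(0.363, 2.161)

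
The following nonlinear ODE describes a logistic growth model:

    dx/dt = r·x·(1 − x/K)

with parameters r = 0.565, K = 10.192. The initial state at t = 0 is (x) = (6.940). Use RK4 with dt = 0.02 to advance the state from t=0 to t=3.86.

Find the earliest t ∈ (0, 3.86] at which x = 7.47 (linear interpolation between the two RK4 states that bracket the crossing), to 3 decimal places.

t = 0.445

t=0.000: state=(6.940)
step 1 (dt=0.02): k1=(1.251), k2=(1.249), k3=(1.249), k4=(1.246); state += dt/6·(k1+2k2+2k3+k4)
t=0.020: state=(6.965)
t=0.040: state=(6.990)
t=0.060: state=(7.015)
continuing one RK4 step at a time; state shown every 10 steps (Δt=0.2):
t=0.200: state=(7.185)
t=0.400: state=(7.419)
t=0.440: state=(7.464)
next step: t=0.460: state=(7.487) — x has crossed 7.47
linear interpolation between t=0.440 (7.46422) and t=0.460 (7.48673) → t≈0.445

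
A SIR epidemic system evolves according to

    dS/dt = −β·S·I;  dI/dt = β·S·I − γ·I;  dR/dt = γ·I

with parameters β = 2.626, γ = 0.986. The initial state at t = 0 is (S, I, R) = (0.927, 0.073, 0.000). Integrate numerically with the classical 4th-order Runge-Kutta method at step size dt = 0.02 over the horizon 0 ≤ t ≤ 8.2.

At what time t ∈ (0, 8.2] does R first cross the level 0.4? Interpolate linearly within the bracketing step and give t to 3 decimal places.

t = 1.980

t=0.000: state=(0.927, 0.073, 0.000)
step 1 (dt=0.02): k1=(-0.178, 0.106, 0.072), k2=(-0.180, 0.107, 0.073), k3=(-0.180, 0.107, 0.073), k4=(-0.182, 0.108, 0.074); state += dt/6·(k1+2k2+2k3+k4)
t=0.020: state=(0.923, 0.075, 0.001)
t=0.040: state=(0.920, 0.077, 0.003)
t=0.060: state=(0.916, 0.080, 0.005)
continuing one RK4 step at a time; state shown every 25 steps (Δt=0.5):
t=0.500: state=(0.808, 0.140, 0.051)
t=1.000: state=(0.637, 0.222, 0.141)
t=1.500: state=(0.456, 0.278, 0.266)
t=1.980: state=(0.319, 0.281, 0.400)
next step: t=2.000: state=(0.315, 0.280, 0.406) — R has crossed 0.4
linear interpolation between t=1.980 (0.39999) and t=2.000 (0.40552) → t≈1.980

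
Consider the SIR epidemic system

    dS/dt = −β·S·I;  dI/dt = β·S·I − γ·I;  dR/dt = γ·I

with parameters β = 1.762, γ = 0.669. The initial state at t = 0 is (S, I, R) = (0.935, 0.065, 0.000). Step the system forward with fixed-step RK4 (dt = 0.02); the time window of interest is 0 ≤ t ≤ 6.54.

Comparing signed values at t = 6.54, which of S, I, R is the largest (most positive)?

largest component: R

t=0.000: state=(0.935, 0.065, 0.000)
step 1 (dt=0.02): k1=(-0.107, 0.064, 0.043), k2=(-0.108, 0.064, 0.044), k3=(-0.108, 0.064, 0.044), k4=(-0.109, 0.065, 0.044); state += dt/6·(k1+2k2+2k3+k4)
t=0.020: state=(0.933, 0.066, 0.001)
t=0.040: state=(0.931, 0.068, 0.002)
t=0.060: state=(0.928, 0.069, 0.003)
continuing one RK4 step at a time; state shown every 25 steps (Δt=0.5):
t=0.500: state=(0.869, 0.103, 0.028)
t=1.000: state=(0.777, 0.153, 0.070)
t=1.500: state=(0.663, 0.206, 0.130)
t=2.000: state=(0.541, 0.251, 0.207)
t=2.500: state=(0.429, 0.275, 0.296)
t=3.000: state=(0.336, 0.275, 0.389)
t=3.500: state=(0.265, 0.256, 0.478)
t=4.000: state=(0.214, 0.226, 0.559)
t=4.500: state=(0.178, 0.192, 0.629)
t=5.000: state=(0.153, 0.159, 0.688)
t=5.500: state=(0.135, 0.129, 0.736)
t=6.000: state=(0.121, 0.104, 0.775)
t=6.500: state=(0.112, 0.082, 0.806)
t=6.540: state=(0.111, 0.081, 0.808)
compare at T: S=0.111, I=0.081, R=0.808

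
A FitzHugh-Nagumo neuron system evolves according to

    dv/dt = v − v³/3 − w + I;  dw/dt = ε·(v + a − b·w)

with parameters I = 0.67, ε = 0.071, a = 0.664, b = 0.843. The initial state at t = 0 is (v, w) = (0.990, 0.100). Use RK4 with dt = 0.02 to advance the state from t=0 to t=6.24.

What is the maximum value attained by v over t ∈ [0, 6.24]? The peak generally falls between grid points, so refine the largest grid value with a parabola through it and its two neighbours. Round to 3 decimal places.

t=0.000: state=(0.990, 0.100)
step 1 (dt=0.02): k1=(1.237, 0.111), k2=(1.236, 0.112), k3=(1.236, 0.112), k4=(1.234, 0.113); state += dt/6·(k1+2k2+2k3+k4)
t=0.020: state=(1.015, 0.102)
t=0.040: state=(1.039, 0.105)
t=0.060: state=(1.064, 0.107)
continuing one RK4 step at a time; state shown every 25 steps (Δt=0.5):
t=0.500: state=(1.534, 0.165)
t=1.000: state=(1.802, 0.243)
t=1.500: state=(1.870, 0.323)
t=2.000: state=(1.867, 0.402)
t=2.500: state=(1.844, 0.479)
t=3.000: state=(1.815, 0.552)
t=3.500: state=(1.785, 0.622)
t=4.000: state=(1.754, 0.688)
t=4.500: state=(1.722, 0.752)
t=5.000: state=(1.691, 0.813)
t=5.500: state=(1.659, 0.871)
t=6.000: state=(1.627, 0.926)
t=6.240: state=(1.612, 0.951)
largest grid value and its neighbours: v(1.660)=1.87296, v(1.680)=1.87301, v(1.700)=1.87299
parabola through these three points peaks at t≈1.685 with v≈1.87301

max v = 1.873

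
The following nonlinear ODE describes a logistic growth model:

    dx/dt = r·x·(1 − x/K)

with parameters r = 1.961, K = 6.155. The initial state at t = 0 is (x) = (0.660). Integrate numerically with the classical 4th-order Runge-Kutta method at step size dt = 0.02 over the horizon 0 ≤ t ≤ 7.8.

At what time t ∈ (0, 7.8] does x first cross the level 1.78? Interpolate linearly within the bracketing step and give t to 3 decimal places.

t = 0.622

t=0.000: state=(0.660)
step 1 (dt=0.02): k1=(1.155), k2=(1.173), k3=(1.174), k4=(1.191); state += dt/6·(k1+2k2+2k3+k4)
t=0.020: state=(0.683)
t=0.040: state=(0.708)
t=0.060: state=(0.733)
continuing one RK4 step at a time; state shown every 25 steps (Δt=0.5):
t=0.500: state=(1.493)
t=0.620: state=(1.775)
next step: t=0.640: state=(1.825) — x has crossed 1.78
linear interpolation between t=0.620 (1.77464) and t=0.640 (1.82458) → t≈0.622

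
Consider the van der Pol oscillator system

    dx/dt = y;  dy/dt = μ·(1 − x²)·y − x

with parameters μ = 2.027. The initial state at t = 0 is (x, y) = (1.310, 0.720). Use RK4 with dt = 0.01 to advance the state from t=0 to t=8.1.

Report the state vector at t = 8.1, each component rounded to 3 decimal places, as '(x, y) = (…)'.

(x, y) = (1.565, -0.460)

t=0.000: state=(1.310, 0.720)
step 1 (dt=0.01): k1=(0.720, -2.355), k2=(0.708, -2.355), k3=(0.708, -2.355), k4=(0.696, -2.354); state += dt/6·(k1+2k2+2k3+k4)
t=0.010: state=(1.317, 0.696)
t=0.020: state=(1.324, 0.673)
t=0.030: state=(1.331, 0.649)
continuing one RK4 step at a time; state shown every 50 steps (Δt=0.5):
t=0.500: state=(1.418, -0.169)
t=1.000: state=(1.230, -0.550)
t=1.500: state=(0.855, -1.006)
t=2.000: state=(0.071, -2.434)
t=2.500: state=(-1.583, -2.745)
t=3.000: state=(-2.006, 0.129)
t=3.500: state=(-1.870, 0.340)
t=4.000: state=(-1.682, 0.411)
t=4.500: state=(-1.453, 0.517)
t=5.000: state=(-1.147, 0.739)
t=5.500: state=(-0.650, 1.374)
t=6.000: state=(0.491, 3.507)
t=6.500: state=(1.937, 0.937)
t=7.000: state=(1.973, -0.269)
t=7.500: state=(1.810, -0.364)
t=8.000: state=(1.610, -0.440)
t=8.100: state=(1.565, -0.460)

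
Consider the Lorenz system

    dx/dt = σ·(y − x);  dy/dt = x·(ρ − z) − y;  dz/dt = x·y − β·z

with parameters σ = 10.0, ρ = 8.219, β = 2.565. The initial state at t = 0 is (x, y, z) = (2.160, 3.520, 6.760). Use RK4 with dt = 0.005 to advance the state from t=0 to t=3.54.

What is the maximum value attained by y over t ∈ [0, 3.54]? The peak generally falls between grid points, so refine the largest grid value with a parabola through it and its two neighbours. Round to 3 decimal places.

t=0.000: state=(2.160, 3.520, 6.760)
step 1 (dt=0.005): k1=(13.600, -0.369, -9.736), k2=(13.251, -0.265, -9.556), k3=(13.262, -0.267, -9.560), k4=(12.924, -0.164, -9.383); state += dt/6·(k1+2k2+2k3+k4)
t=0.005: state=(2.226, 3.519, 6.712)
t=0.010: state=(2.289, 3.518, 6.666)
t=0.015: state=(2.349, 3.519, 6.622)
continuing one RK4 step at a time; state shown every 40 steps (Δt=0.2):
t=0.200: state=(3.570, 4.041, 5.834)
t=0.400: state=(4.493, 4.916, 6.396)
t=0.600: state=(5.002, 5.030, 7.669)
t=0.800: state=(4.628, 4.295, 8.136)
t=1.000: state=(4.006, 3.779, 7.525)
t=1.200: state=(3.823, 3.863, 6.790)
t=1.400: state=(4.095, 4.298, 6.588)
t=1.600: state=(4.495, 4.655, 7.000)
t=1.800: state=(4.620, 4.578, 7.536)
t=2.000: state=(4.390, 4.235, 7.616)
t=2.200: state=(4.131, 4.049, 7.285)
t=2.400: state=(4.097, 4.141, 6.972)
t=2.600: state=(4.259, 4.360, 6.957)
t=2.800: state=(4.426, 4.477, 7.193)
t=3.000: state=(4.435, 4.395, 7.399)
t=3.200: state=(4.311, 4.242, 7.378)
t=3.400: state=(4.209, 4.185, 7.208)
t=3.540: state=(4.206, 4.224, 7.110)
largest grid value and its neighbours: y(0.515)=5.12368, y(0.520)=5.12409, y(0.525)=5.12375
parabola through these three points peaks at t≈0.520 with y≈5.12409

max y = 5.124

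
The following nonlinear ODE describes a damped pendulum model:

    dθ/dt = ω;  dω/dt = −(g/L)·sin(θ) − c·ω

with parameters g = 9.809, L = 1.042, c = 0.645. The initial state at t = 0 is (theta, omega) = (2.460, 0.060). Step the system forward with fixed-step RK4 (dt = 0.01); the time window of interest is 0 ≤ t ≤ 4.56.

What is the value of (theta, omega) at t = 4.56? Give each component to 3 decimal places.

(theta, omega) = (0.415, 0.686)

t=0.000: state=(2.460, 0.060)
step 1 (dt=0.01): k1=(0.060, -5.970), k2=(0.030, -5.948), k3=(0.030, -5.949), k4=(0.001, -5.929); state += dt/6·(k1+2k2+2k3+k4)
t=0.010: state=(2.460, 0.001)
t=0.020: state=(2.460, -0.059)
t=0.030: state=(2.459, -0.117)
continuing one RK4 step at a time; state shown every 20 steps (Δt=0.2):
t=0.200: state=(2.355, -1.106)
t=0.400: state=(2.009, -2.393)
t=0.600: state=(1.387, -3.823)
t=0.800: state=(0.512, -4.757)
t=1.000: state=(-0.415, -4.231)
t=1.200: state=(-1.098, -2.485)
t=1.400: state=(-1.394, -0.497)
t=1.600: state=(-1.310, 1.297)
t=1.800: state=(-0.899, 2.722)
t=2.000: state=(-0.274, 3.360)
t=2.200: state=(0.366, 2.846)
t=2.400: state=(0.808, 1.491)
t=2.600: state=(0.949, -0.078)
t=2.800: state=(0.791, -1.441)
t=3.000: state=(0.408, -2.271)
t=3.200: state=(-0.063, -2.288)
t=3.400: state=(-0.455, -1.533)
t=3.600: state=(-0.650, -0.390)
t=3.800: state=(-0.613, 0.726)
t=4.000: state=(-0.383, 1.496)
t=4.200: state=(-0.053, 1.695)
t=4.400: state=(0.254, 1.296)
t=4.560: state=(0.415, 0.686)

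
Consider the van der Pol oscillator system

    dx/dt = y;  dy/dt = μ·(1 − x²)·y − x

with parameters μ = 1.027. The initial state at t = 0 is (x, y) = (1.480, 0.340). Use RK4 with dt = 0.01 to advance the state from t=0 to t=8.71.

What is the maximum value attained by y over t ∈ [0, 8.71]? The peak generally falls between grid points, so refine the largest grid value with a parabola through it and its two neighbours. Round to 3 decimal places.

max y = 2.702

t=0.000: state=(1.480, 0.340)
step 1 (dt=0.01): k1=(0.340, -1.896), k2=(0.331, -1.887), k3=(0.331, -1.887), k4=(0.321, -1.879); state += dt/6·(k1+2k2+2k3+k4)
t=0.010: state=(1.483, 0.321)
t=0.020: state=(1.486, 0.302)
t=0.030: state=(1.489, 0.284)
continuing one RK4 step at a time; state shown every 50 steps (Δt=0.5):
t=0.500: state=(1.452, -0.375)
t=1.000: state=(1.151, -0.818)
t=1.500: state=(0.615, -1.379)
t=2.000: state=(-0.301, -2.329)
t=2.500: state=(-1.506, -1.947)
t=3.000: state=(-1.965, -0.083)
t=3.500: state=(-1.827, 0.508)
t=4.000: state=(-1.508, 0.761)
t=4.500: state=(-1.051, 1.101)
t=5.000: state=(-0.347, 1.805)
t=5.500: state=(0.812, 2.701)
t=6.000: state=(1.859, 1.055)
t=6.500: state=(1.982, -0.271)
t=7.000: state=(1.747, -0.612)
t=7.500: state=(1.383, -0.854)
t=8.000: state=(0.865, -1.272)
t=8.500: state=(0.033, -2.148)
t=8.710: state=(-0.466, -2.581)
largest grid value and its neighbours: y(5.500)=2.70125, y(5.510)=2.70184, y(5.520)=2.70089
parabola through these three points peaks at t≈5.509 with y≈2.70185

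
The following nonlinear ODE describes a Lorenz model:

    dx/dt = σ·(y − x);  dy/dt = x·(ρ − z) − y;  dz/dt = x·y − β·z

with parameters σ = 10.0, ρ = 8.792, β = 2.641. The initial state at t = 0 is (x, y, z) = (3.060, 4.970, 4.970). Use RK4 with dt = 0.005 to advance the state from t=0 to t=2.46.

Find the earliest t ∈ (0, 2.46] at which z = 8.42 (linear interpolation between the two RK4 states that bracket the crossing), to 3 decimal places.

t=0.000: state=(3.060, 4.970, 4.970)
step 1 (dt=0.005): k1=(19.100, 6.725, 2.082), k2=(18.791, 6.875, 2.358), k3=(18.802, 6.869, 2.354), k4=(18.503, 7.013, 2.627); state += dt/6·(k1+2k2+2k3+k4)
t=0.005: state=(3.154, 5.004, 4.982)
t=0.010: state=(3.245, 5.040, 4.996)
t=0.015: state=(3.334, 5.077, 5.013)
continuing one RK4 step at a time; state shown every 20 steps (Δt=0.1):
t=0.100: state=(4.563, 5.797, 5.671)
t=0.200: state=(5.599, 6.412, 7.144)
t=0.270: state=(6.020, 6.386, 8.342)
next step: t=0.275: state=(6.038, 6.366, 8.423) — z has crossed 8.42
linear interpolation between t=0.270 (8.34175) and t=0.275 (8.42328) → t≈0.275

t = 0.275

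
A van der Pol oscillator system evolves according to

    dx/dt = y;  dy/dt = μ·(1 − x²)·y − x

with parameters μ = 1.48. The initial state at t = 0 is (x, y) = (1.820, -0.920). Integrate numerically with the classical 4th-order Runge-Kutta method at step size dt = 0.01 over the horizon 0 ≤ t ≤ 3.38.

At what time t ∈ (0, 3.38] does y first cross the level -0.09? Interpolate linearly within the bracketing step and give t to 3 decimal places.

t=0.000: state=(1.820, -0.920)
step 1 (dt=0.01): k1=(-0.920, 1.329), k2=(-0.913, 1.288), k3=(-0.914, 1.289), k4=(-0.907, 1.249); state += dt/6·(k1+2k2+2k3+k4)
t=0.010: state=(1.811, -0.907)
t=0.020: state=(1.802, -0.895)
t=0.030: state=(1.793, -0.884)
continuing one RK4 step at a time; state shown every 20 steps (Δt=0.2):
t=0.200: state=(1.654, -0.771)
t=0.400: state=(1.503, -0.753)
t=0.600: state=(1.349, -0.802)
t=0.800: state=(1.179, -0.904)
t=1.000: state=(0.983, -1.071)
t=1.200: state=(0.744, -1.333)
t=1.400: state=(0.440, -1.742)
t=1.600: state=(0.034, -2.350)
t=1.800: state=(-0.507, -3.041)
t=2.000: state=(-1.144, -3.145)
t=2.200: state=(-1.680, -2.053)
t=2.400: state=(-1.953, -0.754)
t=2.580: state=(-2.022, -0.093)
next step: t=2.590: state=(-2.022, -0.069) — y has crossed -0.09
linear interpolation between t=2.580 (-0.09302) and t=2.590 (-0.06910) → t≈2.581

t = 2.581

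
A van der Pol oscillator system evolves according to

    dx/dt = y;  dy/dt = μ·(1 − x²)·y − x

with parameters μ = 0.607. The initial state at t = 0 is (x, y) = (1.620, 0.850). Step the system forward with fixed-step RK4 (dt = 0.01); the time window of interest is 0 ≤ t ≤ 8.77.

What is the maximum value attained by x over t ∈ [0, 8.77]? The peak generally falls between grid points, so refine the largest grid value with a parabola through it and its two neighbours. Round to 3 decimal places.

t=0.000: state=(1.620, 0.850)
step 1 (dt=0.01): k1=(0.850, -2.458), k2=(0.838, -2.457), k3=(0.838, -2.457), k4=(0.825, -2.456); state += dt/6·(k1+2k2+2k3+k4)
t=0.010: state=(1.628, 0.825)
t=0.020: state=(1.637, 0.801)
t=0.030: state=(1.644, 0.776)
continuing one RK4 step at a time; state shown every 50 steps (Δt=0.5):
t=0.500: state=(1.766, -0.183)
t=1.000: state=(1.517, -0.760)
t=1.500: state=(1.025, -1.215)
t=2.000: state=(0.280, -1.792)
t=2.500: state=(-0.751, -2.219)
t=3.000: state=(-1.689, -1.269)
t=3.500: state=(-1.962, 0.060)
t=4.000: state=(-1.754, 0.692)
t=4.500: state=(-1.307, 1.096)
t=5.000: state=(-0.641, 1.599)
t=5.500: state=(0.318, 2.215)
t=6.000: state=(1.416, 1.873)
t=6.500: state=(1.971, 0.355)
t=7.000: state=(1.900, -0.512)
t=7.500: state=(1.531, -0.940)
t=8.000: state=(0.959, -1.371)
t=8.500: state=(0.127, -1.982)
t=8.770: state=(-0.451, -2.272)
largest grid value and its neighbours: x(6.650)=1.99779, x(6.660)=1.99779, x(6.670)=1.99759
parabola through these three points peaks at t≈6.655 with x≈1.99782

max x = 1.998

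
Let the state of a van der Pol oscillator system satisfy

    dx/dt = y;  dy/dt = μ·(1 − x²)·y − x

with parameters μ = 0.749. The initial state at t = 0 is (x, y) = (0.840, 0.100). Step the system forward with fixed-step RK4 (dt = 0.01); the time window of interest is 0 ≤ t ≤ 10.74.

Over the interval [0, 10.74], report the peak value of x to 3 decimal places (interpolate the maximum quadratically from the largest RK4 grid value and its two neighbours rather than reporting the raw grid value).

max x = 1.944

t=0.000: state=(0.840, 0.100)
step 1 (dt=0.01): k1=(0.100, -0.818), k2=(0.096, -0.819), k3=(0.096, -0.819), k4=(0.092, -0.821); state += dt/6·(k1+2k2+2k3+k4)
t=0.010: state=(0.841, 0.092)
t=0.020: state=(0.842, 0.084)
t=0.030: state=(0.843, 0.075)
continuing one RK4 step at a time; state shown every 50 steps (Δt=0.5):
t=0.500: state=(0.784, -0.329)
t=1.000: state=(0.508, -0.781)
t=1.500: state=(-0.004, -1.267)
t=2.000: state=(-0.728, -1.536)
t=2.500: state=(-1.383, -0.922)
t=3.000: state=(-1.594, 0.035)
t=3.500: state=(-1.415, 0.630)
t=4.000: state=(-0.986, 1.093)
t=4.500: state=(-0.295, 1.710)
t=5.000: state=(0.729, 2.278)
t=5.500: state=(1.693, 1.258)
t=6.000: state=(1.941, -0.107)
t=6.500: state=(1.729, -0.660)
t=7.000: state=(1.311, -1.013)
t=7.500: state=(0.692, -1.507)
t=8.000: state=(-0.244, -2.250)
t=8.500: state=(-1.403, -2.016)
t=9.000: state=(-1.979, -0.320)
t=9.500: state=(-1.898, 0.498)
t=10.000: state=(-1.554, 0.856)
t=10.500: state=(-1.036, 1.240)
t=10.740: state=(-0.708, 1.508)
largest grid value and its neighbours: x(5.930)=1.94372, x(5.940)=1.94385, x(5.950)=1.94378
parabola through these three points peaks at t≈5.941 with x≈1.94385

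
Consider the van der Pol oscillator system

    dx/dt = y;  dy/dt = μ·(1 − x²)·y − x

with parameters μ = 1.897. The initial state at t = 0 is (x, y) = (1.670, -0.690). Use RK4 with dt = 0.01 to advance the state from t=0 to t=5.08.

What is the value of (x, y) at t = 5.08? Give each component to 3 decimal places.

(x, y) = (-0.562, 1.522)

t=0.000: state=(1.670, -0.690)
step 1 (dt=0.01): k1=(-0.690, 0.672), k2=(-0.687, 0.649), k3=(-0.687, 0.649), k4=(-0.684, 0.627); state += dt/6·(k1+2k2+2k3+k4)
t=0.010: state=(1.663, -0.684)
t=0.020: state=(1.656, -0.677)
t=0.030: state=(1.650, -0.672)
continuing one RK4 step at a time; state shown every 20 steps (Δt=0.2):
t=0.200: state=(1.541, -0.623)
t=0.400: state=(1.415, -0.637)
t=0.600: state=(1.282, -0.700)
t=0.800: state=(1.132, -0.811)
t=1.000: state=(0.953, -0.990)
t=1.200: state=(0.729, -1.282)
t=1.400: state=(0.427, -1.775)
t=1.600: state=(-0.003, -2.588)
t=1.800: state=(-0.621, -3.549)
t=2.000: state=(-1.344, -3.340)
t=2.200: state=(-1.841, -1.549)
t=2.400: state=(-2.008, -0.301)
t=2.600: state=(-2.015, 0.145)
t=2.800: state=(-1.970, 0.287)
t=3.000: state=(-1.906, 0.342)
t=3.200: state=(-1.834, 0.375)
t=3.400: state=(-1.756, 0.405)
t=3.600: state=(-1.672, 0.438)
t=3.800: state=(-1.580, 0.478)
t=4.000: state=(-1.480, 0.529)
t=4.200: state=(-1.368, 0.595)
t=4.400: state=(-1.240, 0.686)
t=4.600: state=(-1.091, 0.817)
t=4.800: state=(-0.909, 1.017)
t=5.000: state=(-0.676, 1.339)
t=5.080: state=(-0.562, 1.522)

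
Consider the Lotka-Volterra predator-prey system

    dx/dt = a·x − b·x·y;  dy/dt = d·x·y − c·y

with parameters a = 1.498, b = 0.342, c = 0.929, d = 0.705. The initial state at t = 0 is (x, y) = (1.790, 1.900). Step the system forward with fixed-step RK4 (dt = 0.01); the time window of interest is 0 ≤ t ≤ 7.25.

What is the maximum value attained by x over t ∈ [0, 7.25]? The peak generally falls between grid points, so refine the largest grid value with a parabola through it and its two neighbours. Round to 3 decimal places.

max x = 3.074

t=0.000: state=(1.790, 1.900)
step 1 (dt=0.01): k1=(1.518, 0.633), k2=(1.523, 0.644), k3=(1.523, 0.644), k4=(1.527, 0.655); state += dt/6·(k1+2k2+2k3+k4)
t=0.010: state=(1.805, 1.906)
t=0.020: state=(1.821, 1.913)
t=0.030: state=(1.836, 1.920)
continuing one RK4 step at a time; state shown every 25 steps (Δt=0.25):
t=0.250: state=(2.193, 2.138)
t=0.500: state=(2.611, 2.589)
t=0.750: state=(2.952, 3.358)
t=1.000: state=(3.072, 4.547)
t=1.250: state=(2.838, 6.101)
t=1.500: state=(2.290, 7.625)
t=1.750: state=(1.658, 8.554)
t=2.000: state=(1.149, 8.662)
t=2.250: state=(0.812, 8.143)
t=2.500: state=(0.609, 7.304)
t=2.750: state=(0.494, 6.375)
t=3.000: state=(0.433, 5.480)
t=3.250: state=(0.408, 4.676)
t=3.500: state=(0.410, 3.983)
t=3.750: state=(0.435, 3.400)
t=4.000: state=(0.483, 2.922)
t=4.250: state=(0.557, 2.538)
t=4.500: state=(0.661, 2.238)
t=4.750: state=(0.801, 2.017)
t=5.000: state=(0.987, 1.871)
t=5.250: state=(1.228, 1.801)
t=5.500: state=(1.531, 1.819)
t=5.750: state=(1.897, 1.949)
t=6.000: state=(2.310, 2.238)
t=6.250: state=(2.718, 2.765)
t=6.500: state=(3.014, 3.642)
t=6.750: state=(3.045, 4.949)
t=7.000: state=(2.711, 6.550)
t=7.250: state=(2.113, 7.960)
largest grid value and its neighbours: x(0.960)=3.07400, x(0.970)=3.07428, x(0.980)=3.07398
parabola through these three points peaks at t≈0.970 with x≈3.07428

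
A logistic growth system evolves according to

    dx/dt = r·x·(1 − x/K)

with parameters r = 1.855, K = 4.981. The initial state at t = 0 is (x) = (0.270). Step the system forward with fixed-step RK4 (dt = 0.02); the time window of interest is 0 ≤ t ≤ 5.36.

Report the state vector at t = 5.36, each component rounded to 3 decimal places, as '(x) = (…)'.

t=0.000: state=(0.270)
step 1 (dt=0.02): k1=(0.474), k2=(0.482), k3=(0.482), k4=(0.490); state += dt/6·(k1+2k2+2k3+k4)
t=0.020: state=(0.280)
t=0.040: state=(0.290)
t=0.060: state=(0.300)
continuing one RK4 step at a time; state shown every 10 steps (Δt=0.2):
t=0.200: state=(0.382)
t=0.400: state=(0.535)
t=0.600: state=(0.740)
t=0.800: state=(1.005)
t=1.000: state=(1.335)
t=1.200: state=(1.727)
t=1.400: state=(2.166)
t=1.600: state=(2.626)
t=1.800: state=(3.077)
t=2.000: state=(3.490)
t=2.200: state=(3.847)
t=2.400: state=(4.139)
t=2.600: state=(4.368)
t=2.800: state=(4.541)
t=3.000: state=(4.669)
t=3.200: state=(4.761)
t=3.400: state=(4.827)
t=3.600: state=(4.874)
t=3.800: state=(4.907)
t=4.000: state=(4.929)
t=4.200: state=(4.945)
t=4.400: state=(4.956)
t=4.600: state=(4.964)
t=4.800: state=(4.969)
t=5.000: state=(4.973)
t=5.200: state=(4.975)
t=5.360: state=(4.977)

(x) = (4.977)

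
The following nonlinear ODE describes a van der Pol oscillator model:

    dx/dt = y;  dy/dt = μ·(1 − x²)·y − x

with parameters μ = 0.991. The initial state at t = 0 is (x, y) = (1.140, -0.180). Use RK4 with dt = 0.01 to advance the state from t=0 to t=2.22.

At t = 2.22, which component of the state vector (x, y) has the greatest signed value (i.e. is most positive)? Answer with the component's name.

t=0.000: state=(1.140, -0.180)
step 1 (dt=0.01): k1=(-0.180, -1.087), k2=(-0.185, -1.084), k3=(-0.185, -1.084), k4=(-0.191, -1.082); state += dt/6·(k1+2k2+2k3+k4)
t=0.010: state=(1.138, -0.191)
t=0.020: state=(1.136, -0.202)
t=0.030: state=(1.134, -0.212)
continuing one RK4 step at a time; state shown every 10 steps (Δt=0.1):
t=0.100: state=(1.117, -0.287)
t=0.200: state=(1.083, -0.390)
t=0.300: state=(1.039, -0.490)
t=0.400: state=(0.985, -0.590)
t=0.500: state=(0.921, -0.691)
t=0.600: state=(0.846, -0.796)
t=0.700: state=(0.761, -0.906)
t=0.800: state=(0.665, -1.025)
t=0.900: state=(0.556, -1.153)
t=1.000: state=(0.434, -1.294)
t=1.100: state=(0.297, -1.448)
t=1.200: state=(0.144, -1.615)
t=1.300: state=(-0.026, -1.788)
t=1.400: state=(-0.214, -1.959)
t=1.500: state=(-0.418, -2.108)
t=1.600: state=(-0.634, -2.210)
t=1.700: state=(-0.857, -2.233)
t=1.800: state=(-1.077, -2.150)
t=1.900: state=(-1.283, -1.951)
t=2.000: state=(-1.464, -1.654)
t=2.100: state=(-1.612, -1.299)
t=2.200: state=(-1.723, -0.935)
t=2.220: state=(-1.741, -0.865)
compare at T: x=-1.741, y=-0.865

largest component: y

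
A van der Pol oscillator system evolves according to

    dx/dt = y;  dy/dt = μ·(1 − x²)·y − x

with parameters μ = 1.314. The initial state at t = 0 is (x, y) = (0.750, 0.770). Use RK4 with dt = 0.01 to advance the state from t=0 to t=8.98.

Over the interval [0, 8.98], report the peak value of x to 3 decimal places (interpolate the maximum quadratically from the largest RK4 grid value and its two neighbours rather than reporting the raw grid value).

max x = 2.012

t=0.000: state=(0.750, 0.770)
step 1 (dt=0.01): k1=(0.770, -0.307), k2=(0.768, -0.318), k3=(0.768, -0.318), k4=(0.767, -0.329); state += dt/6·(k1+2k2+2k3+k4)
t=0.010: state=(0.758, 0.767)
t=0.020: state=(0.765, 0.763)
t=0.030: state=(0.773, 0.760)
continuing one RK4 step at a time; state shown every 50 steps (Δt=0.5):
t=0.500: state=(1.055, 0.382)
t=1.000: state=(1.104, -0.180)
t=1.500: state=(0.886, -0.690)
t=2.000: state=(0.381, -1.405)
t=2.500: state=(-0.610, -2.551)
t=3.000: state=(-1.722, -1.265)
t=3.500: state=(-1.900, 0.207)
t=4.000: state=(-1.701, 0.527)
t=4.500: state=(-1.389, 0.731)
t=5.000: state=(-0.944, 1.101)
t=5.500: state=(-0.199, 2.020)
t=6.000: state=(1.132, 2.918)
t=6.500: state=(1.983, 0.422)
t=7.000: state=(1.932, -0.382)
t=7.500: state=(1.690, -0.566)
t=8.000: state=(1.363, -0.758)
t=8.500: state=(0.900, -1.150)
t=8.980: state=(0.157, -2.081)
largest grid value and its neighbours: x(6.640)=2.01173, x(6.650)=2.01190, x(6.660)=2.01187
parabola through these three points peaks at t≈6.653 with x≈2.01192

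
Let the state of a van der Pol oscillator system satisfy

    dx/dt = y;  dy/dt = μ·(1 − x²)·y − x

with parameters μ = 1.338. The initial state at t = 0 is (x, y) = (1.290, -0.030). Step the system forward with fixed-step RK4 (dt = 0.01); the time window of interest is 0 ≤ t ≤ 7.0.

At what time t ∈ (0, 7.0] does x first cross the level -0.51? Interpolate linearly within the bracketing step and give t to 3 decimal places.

t = 1.695

t=0.000: state=(1.290, -0.030)
step 1 (dt=0.01): k1=(-0.030, -1.263), k2=(-0.036, -1.258), k3=(-0.036, -1.258), k4=(-0.043, -1.252); state += dt/6·(k1+2k2+2k3+k4)
t=0.010: state=(1.290, -0.043)
t=0.020: state=(1.289, -0.055)
t=0.030: state=(1.289, -0.067)
continuing one RK4 step at a time; state shown every 25 steps (Δt=0.25):
t=0.250: state=(1.246, -0.313)
t=0.500: state=(1.137, -0.551)
t=0.750: state=(0.970, -0.790)
t=1.000: state=(0.738, -1.088)
t=1.250: state=(0.415, -1.519)
t=1.500: state=(-0.038, -2.144)
t=1.690: state=(-0.496, -2.653)
next step: t=1.700: state=(-0.523, -2.674) — x has crossed -0.51
linear interpolation between t=1.690 (-0.49599) and t=1.700 (-0.52262) → t≈1.695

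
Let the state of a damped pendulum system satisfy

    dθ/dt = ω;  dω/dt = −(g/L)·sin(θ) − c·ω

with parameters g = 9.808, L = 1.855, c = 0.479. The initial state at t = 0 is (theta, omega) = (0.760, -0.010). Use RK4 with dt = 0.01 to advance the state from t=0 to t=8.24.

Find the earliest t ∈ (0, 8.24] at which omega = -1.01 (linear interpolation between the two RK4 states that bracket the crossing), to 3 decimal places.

t = 0.318

t=0.000: state=(0.760, -0.010)
step 1 (dt=0.01): k1=(-0.010, -3.638), k2=(-0.028, -3.629), k3=(-0.028, -3.629), k4=(-0.046, -3.619); state += dt/6·(k1+2k2+2k3+k4)
t=0.010: state=(0.760, -0.046)
t=0.020: state=(0.759, -0.082)
t=0.030: state=(0.758, -0.118)
t=0.310: state=(0.596, -0.990)
next step: t=0.320: state=(0.586, -1.015) — omega has crossed -1.01
linear interpolation between t=0.310 (-0.99020) and t=0.320 (-1.01485) → t≈0.318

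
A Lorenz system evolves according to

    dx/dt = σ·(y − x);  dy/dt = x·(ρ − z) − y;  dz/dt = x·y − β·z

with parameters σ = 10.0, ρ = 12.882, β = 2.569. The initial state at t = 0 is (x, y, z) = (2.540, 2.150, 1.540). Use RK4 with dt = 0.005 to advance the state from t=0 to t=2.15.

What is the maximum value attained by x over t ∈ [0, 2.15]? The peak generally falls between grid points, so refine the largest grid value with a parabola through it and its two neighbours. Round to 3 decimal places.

max x = 10.221

t=0.000: state=(2.540, 2.150, 1.540)
step 1 (dt=0.005): k1=(-3.900, 26.659, 1.505), k2=(-3.136, 26.472, 1.643), k3=(-3.160, 26.493, 1.645), k4=(-2.417, 26.326, 1.784); state += dt/6·(k1+2k2+2k3+k4)
t=0.005: state=(2.524, 2.282, 1.548)
t=0.010: state=(2.516, 2.413, 1.558)
t=0.015: state=(2.514, 2.543, 1.569)
continuing one RK4 step at a time; state shown every 20 steps (Δt=0.1):
t=0.100: state=(3.266, 4.859, 2.064)
t=0.200: state=(5.539, 8.438, 4.201)
t=0.300: state=(8.690, 11.666, 9.856)
t=0.400: state=(10.186, 9.608, 17.250)
t=0.500: state=(7.609, 3.734, 18.668)
t=0.600: state=(3.950, 0.964, 15.494)
t=0.700: state=(1.867, 0.593, 12.150)
t=0.800: state=(1.130, 0.809, 9.482)
t=0.900: state=(1.057, 1.183, 7.426)
t=1.000: state=(1.339, 1.775, 5.897)
t=1.100: state=(1.955, 2.774, 4.889)
t=1.200: state=(3.043, 4.438, 4.575)
t=1.300: state=(4.806, 6.943, 5.524)
t=1.400: state=(7.180, 9.602, 8.777)
t=1.500: state=(8.981, 9.747, 14.091)
t=1.600: state=(8.253, 6.157, 17.204)
t=1.700: state=(5.618, 2.919, 15.985)
t=1.800: state=(3.437, 1.867, 13.241)
t=1.900: state=(2.436, 1.932, 10.701)
t=2.000: state=(2.292, 2.457, 8.719)
t=2.100: state=(2.712, 3.377, 7.378)
t=2.150: state=(3.106, 4.022, 6.993)
largest grid value and its neighbours: x(0.385)=10.21904, x(0.390)=10.22018, x(0.395)=10.20934
parabola through these three points peaks at t≈0.388 with x≈10.22116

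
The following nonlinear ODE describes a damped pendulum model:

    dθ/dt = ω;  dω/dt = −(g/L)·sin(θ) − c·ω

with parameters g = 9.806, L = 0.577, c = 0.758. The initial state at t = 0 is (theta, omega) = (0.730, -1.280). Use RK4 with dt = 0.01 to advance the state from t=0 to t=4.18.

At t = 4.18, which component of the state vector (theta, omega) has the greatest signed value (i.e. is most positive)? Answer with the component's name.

t=0.000: state=(0.730, -1.280)
step 1 (dt=0.01): k1=(-1.280, -10.363), k2=(-1.332, -10.243), k3=(-1.331, -10.240), k4=(-1.382, -10.116); state += dt/6·(k1+2k2+2k3+k4)
t=0.010: state=(0.717, -1.382)
t=0.020: state=(0.702, -1.482)
t=0.030: state=(0.687, -1.579)
continuing one RK4 step at a time; state shown every 20 steps (Δt=0.2):
t=0.200: state=(0.307, -2.702)
t=0.400: state=(-0.233, -2.400)
t=0.600: state=(-0.561, -0.757)
t=0.800: state=(-0.525, 1.059)
t=1.000: state=(-0.194, 2.050)
t=1.200: state=(0.204, 1.711)
t=1.400: state=(0.426, 0.421)
t=1.600: state=(0.369, -0.923)
t=1.800: state=(0.105, -1.555)
t=2.000: state=(-0.184, -1.181)
t=2.200: state=(-0.324, -0.167)
t=2.400: state=(-0.254, 0.801)
t=2.600: state=(-0.044, 1.167)
t=2.800: state=(0.162, 0.789)
t=3.000: state=(0.243, -0.001)
t=3.200: state=(0.169, -0.680)
t=3.400: state=(0.005, -0.862)
t=3.600: state=(-0.139, -0.506)
t=3.800: state=(-0.180, 0.099)
t=4.000: state=(-0.109, 0.561)
t=4.180: state=(0.004, 0.639)
compare at T: theta=0.004, omega=0.639

largest component: omega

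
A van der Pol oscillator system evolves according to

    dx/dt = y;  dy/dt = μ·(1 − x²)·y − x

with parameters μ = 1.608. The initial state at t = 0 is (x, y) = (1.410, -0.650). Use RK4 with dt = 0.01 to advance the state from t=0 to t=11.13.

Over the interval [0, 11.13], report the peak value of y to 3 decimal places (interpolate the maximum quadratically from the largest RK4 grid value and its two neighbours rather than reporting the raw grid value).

max y = 3.349

t=0.000: state=(1.410, -0.650)
step 1 (dt=0.01): k1=(-0.650, -0.377), k2=(-0.652, -0.381), k3=(-0.652, -0.381), k4=(-0.654, -0.384); state += dt/6·(k1+2k2+2k3+k4)
t=0.010: state=(1.403, -0.654)
t=0.020: state=(1.397, -0.658)
t=0.030: state=(1.390, -0.662)
continuing one RK4 step at a time; state shown every 50 steps (Δt=0.5):
t=0.500: state=(1.020, -0.957)
t=1.000: state=(0.363, -1.835)
t=1.500: state=(-0.988, -3.343)
t=2.000: state=(-1.987, -0.447)
t=2.500: state=(-1.942, 0.342)
t=3.000: state=(-1.735, 0.471)
t=3.500: state=(-1.470, 0.603)
t=4.000: state=(-1.112, 0.864)
t=4.500: state=(-0.537, 1.561)
t=5.000: state=(0.643, 3.243)
t=5.500: state=(1.914, 0.977)
t=6.000: state=(1.974, -0.288)
t=6.500: state=(1.782, -0.449)
t=7.000: state=(1.530, -0.569)
t=7.500: state=(1.197, -0.791)
t=8.000: state=(0.686, -1.349)
t=8.500: state=(-0.327, -2.908)
t=9.000: state=(-1.779, -1.691)
t=9.500: state=(-2.000, 0.206)
t=10.000: state=(-1.827, 0.427)
t=10.500: state=(-1.586, 0.540)
t=11.000: state=(-1.274, 0.730)
t=11.130: state=(-1.175, 0.809)
largest grid value and its neighbours: y(5.070)=3.34660, y(5.080)=3.34878, y(5.090)=3.34735
parabola through these three points peaks at t≈5.081 with y≈3.34880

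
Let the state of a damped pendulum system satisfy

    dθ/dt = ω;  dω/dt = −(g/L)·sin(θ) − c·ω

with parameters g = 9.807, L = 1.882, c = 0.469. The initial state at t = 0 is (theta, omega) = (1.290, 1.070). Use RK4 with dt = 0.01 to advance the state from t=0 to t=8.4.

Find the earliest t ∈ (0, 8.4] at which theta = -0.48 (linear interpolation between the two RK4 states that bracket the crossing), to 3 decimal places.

t = 1.258

t=0.000: state=(1.290, 1.070)
step 1 (dt=0.01): k1=(1.070, -5.509), k2=(1.042, -5.503), k3=(1.042, -5.503), k4=(1.015, -5.498); state += dt/6·(k1+2k2+2k3+k4)
t=0.010: state=(1.300, 1.015)
t=0.020: state=(1.310, 0.960)
t=0.030: state=(1.320, 0.905)
continuing one RK4 step at a time; state shown every 50 steps (Δt=0.5):
t=0.500: state=(1.178, -1.408)
t=1.000: state=(0.105, -2.479)
t=1.250: state=(-0.465, -1.968)
next step: t=1.260: state=(-0.484, -1.935) — theta has crossed -0.48
linear interpolation between t=1.250 (-0.46488) and t=1.260 (-0.48439) → t≈1.258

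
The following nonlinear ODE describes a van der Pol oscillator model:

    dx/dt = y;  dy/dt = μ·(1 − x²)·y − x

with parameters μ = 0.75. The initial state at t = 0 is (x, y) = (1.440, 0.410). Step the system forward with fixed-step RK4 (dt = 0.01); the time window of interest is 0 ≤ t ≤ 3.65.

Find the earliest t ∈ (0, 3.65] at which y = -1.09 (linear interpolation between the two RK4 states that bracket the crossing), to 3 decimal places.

t = 1.255

t=0.000: state=(1.440, 0.410)
step 1 (dt=0.01): k1=(0.410, -1.770), k2=(0.401, -1.767), k3=(0.401, -1.767), k4=(0.392, -1.763); state += dt/6·(k1+2k2+2k3+k4)
t=0.010: state=(1.444, 0.392)
t=0.020: state=(1.448, 0.375)
t=0.030: state=(1.452, 0.357)
continuing one RK4 step at a time; state shown every 20 steps (Δt=0.2):
t=0.200: state=(1.488, 0.075)
t=0.400: state=(1.473, -0.209)
t=0.600: state=(1.407, -0.445)
t=0.800: state=(1.298, -0.648)
t=1.000: state=(1.149, -0.837)
t=1.200: state=(0.962, -1.033)
t=1.250: state=(0.910, -1.084)
next step: t=1.260: state=(0.899, -1.095) — y has crossed -1.09
linear interpolation between t=1.250 (-1.08446) and t=1.260 (-1.09499) → t≈1.255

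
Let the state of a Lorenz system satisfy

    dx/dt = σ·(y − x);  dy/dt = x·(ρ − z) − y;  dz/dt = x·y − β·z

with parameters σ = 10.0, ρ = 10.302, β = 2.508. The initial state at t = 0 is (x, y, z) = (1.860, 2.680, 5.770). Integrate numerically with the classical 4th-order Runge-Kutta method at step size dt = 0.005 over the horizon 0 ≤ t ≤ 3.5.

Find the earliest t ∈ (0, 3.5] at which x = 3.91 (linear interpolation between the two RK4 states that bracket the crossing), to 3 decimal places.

t = 0.226

t=0.000: state=(1.860, 2.680, 5.770)
step 1 (dt=0.005): k1=(8.200, 5.750, -9.486), k2=(8.139, 5.873, -9.345), k3=(8.143, 5.871, -9.346), k4=(8.086, 5.994, -9.204); state += dt/6·(k1+2k2+2k3+k4)
t=0.005: state=(1.901, 2.709, 5.723)
t=0.010: state=(1.941, 2.740, 5.678)
t=0.015: state=(1.981, 2.772, 5.634)
continuing one RK4 step at a time; state shown every 40 steps (Δt=0.2):
t=0.200: state=(3.611, 4.713, 5.118)
t=0.225: state=(3.896, 5.071, 5.252)
next step: t=0.230: state=(3.955, 5.144, 5.286) — x has crossed 3.91
linear interpolation between t=0.225 (3.89583) and t=0.230 (3.95494) → t≈0.226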